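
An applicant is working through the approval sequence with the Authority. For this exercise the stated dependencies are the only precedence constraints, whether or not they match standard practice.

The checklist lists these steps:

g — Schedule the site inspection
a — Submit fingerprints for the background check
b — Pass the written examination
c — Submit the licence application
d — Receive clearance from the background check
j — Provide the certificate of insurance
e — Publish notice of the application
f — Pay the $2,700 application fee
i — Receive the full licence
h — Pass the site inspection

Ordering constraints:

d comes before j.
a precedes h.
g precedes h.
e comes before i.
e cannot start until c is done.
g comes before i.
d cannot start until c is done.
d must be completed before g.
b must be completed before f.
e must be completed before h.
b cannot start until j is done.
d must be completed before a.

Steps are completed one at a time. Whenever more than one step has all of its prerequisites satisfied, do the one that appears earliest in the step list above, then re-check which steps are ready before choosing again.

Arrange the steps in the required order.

c, d, g, a, j, b, e, f, i, h

c has no prerequisites → c first.
Now d and e have their prerequisites met. d is listed earlier, so d next.
Now g, a, j and e have their prerequisites met. g is listed earlier, so g next.
a, j and e are all available; a is listed earlier → a.
j and e are both available; j is listed earlier → j.
b now also ready, so the ready set is {b, e}; b is listed earlier → b.
Ready: e and f. e is listed earlier → e.
i and h now also ready, so the ready set is {f, i, h}; f is listed earlier → f.
i and h are both available; i is listed earlier → i.
That leaves h as the only ready step → h.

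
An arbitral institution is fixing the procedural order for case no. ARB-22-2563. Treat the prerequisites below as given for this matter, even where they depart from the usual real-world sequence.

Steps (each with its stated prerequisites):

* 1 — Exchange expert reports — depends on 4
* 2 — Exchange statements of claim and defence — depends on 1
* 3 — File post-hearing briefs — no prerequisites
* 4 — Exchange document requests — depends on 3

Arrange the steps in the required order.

3 has no prerequisites → 3 first.
4 is the only step now ready → 4.
That leaves 1 as the only ready step → 1.
2 needed 1, now all done → 2.

3, 4, 1, 2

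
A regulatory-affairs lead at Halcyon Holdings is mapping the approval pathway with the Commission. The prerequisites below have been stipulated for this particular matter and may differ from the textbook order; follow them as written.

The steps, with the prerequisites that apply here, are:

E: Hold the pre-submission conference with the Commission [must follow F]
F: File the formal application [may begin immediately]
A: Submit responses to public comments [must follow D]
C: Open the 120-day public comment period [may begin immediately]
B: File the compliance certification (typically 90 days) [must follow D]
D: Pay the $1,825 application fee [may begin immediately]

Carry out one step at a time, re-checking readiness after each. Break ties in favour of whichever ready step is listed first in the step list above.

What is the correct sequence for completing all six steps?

Nothing is required for F, C and D. F is listed earlier → F first.
E now also ready, so the ready set is {E, C, D}; E is listed earlier → E.
Ready: C and D. C is listed earlier → C.
D is the only step now ready → D.
A and B are both available; A is listed earlier → A.
That leaves B as the only ready step → B.

F E C D A B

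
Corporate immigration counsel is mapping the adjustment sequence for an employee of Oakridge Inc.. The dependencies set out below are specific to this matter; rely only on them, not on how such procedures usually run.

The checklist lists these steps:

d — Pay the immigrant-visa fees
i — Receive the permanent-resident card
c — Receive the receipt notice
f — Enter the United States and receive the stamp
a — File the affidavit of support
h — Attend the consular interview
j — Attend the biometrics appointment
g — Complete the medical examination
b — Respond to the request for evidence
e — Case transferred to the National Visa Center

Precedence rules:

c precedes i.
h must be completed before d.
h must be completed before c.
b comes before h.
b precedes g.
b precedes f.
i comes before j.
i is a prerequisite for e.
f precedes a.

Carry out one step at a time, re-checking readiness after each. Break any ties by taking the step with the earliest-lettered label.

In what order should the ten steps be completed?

b f a g h c d i e j

b has no prerequisites → b first.
Ready: f, g and h. f has the earlier label → f.
a now also ready, so the ready set is {a, g, h}; a has the earlier label → a.
Now g and h have their prerequisites met. g has the earlier label, so g next.
h needed b, now all done → h.
c and d are both available; c has the earlier label → c.
Ready: d and i. d has the earlier label → d.
Next only i has its prerequisites met → i.
e and j are both available; e has the earlier label → e.
j is the only step now ready → j.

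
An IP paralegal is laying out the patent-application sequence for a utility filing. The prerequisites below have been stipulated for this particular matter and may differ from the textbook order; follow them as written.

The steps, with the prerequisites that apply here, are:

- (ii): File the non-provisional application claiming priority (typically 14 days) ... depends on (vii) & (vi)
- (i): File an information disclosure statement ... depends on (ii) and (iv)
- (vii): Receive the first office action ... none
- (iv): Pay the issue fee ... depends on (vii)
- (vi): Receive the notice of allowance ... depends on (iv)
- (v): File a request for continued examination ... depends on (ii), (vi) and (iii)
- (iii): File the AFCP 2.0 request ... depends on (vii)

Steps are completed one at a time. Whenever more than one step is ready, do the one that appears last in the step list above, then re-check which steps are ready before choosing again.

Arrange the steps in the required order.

(vii) → (iii) → (iv) → (vi) → (ii) → (v) → (i)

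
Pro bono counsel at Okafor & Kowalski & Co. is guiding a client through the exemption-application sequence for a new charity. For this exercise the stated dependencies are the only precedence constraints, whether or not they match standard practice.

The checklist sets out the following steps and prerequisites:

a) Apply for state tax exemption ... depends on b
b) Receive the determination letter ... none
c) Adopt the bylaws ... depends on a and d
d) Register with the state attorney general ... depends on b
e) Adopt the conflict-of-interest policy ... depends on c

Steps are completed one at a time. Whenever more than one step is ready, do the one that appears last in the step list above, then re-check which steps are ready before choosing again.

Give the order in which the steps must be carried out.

b, d, a, c, e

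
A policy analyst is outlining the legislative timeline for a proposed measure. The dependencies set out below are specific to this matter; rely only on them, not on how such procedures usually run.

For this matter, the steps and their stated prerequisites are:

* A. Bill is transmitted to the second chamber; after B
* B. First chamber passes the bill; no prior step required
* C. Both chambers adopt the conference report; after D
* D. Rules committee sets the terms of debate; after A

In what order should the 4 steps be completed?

B A D C

B has no prerequisites → B first.
Next only A has its prerequisites met → A.
Next only D has its prerequisites met → D.
Next only C has its prerequisites met → C.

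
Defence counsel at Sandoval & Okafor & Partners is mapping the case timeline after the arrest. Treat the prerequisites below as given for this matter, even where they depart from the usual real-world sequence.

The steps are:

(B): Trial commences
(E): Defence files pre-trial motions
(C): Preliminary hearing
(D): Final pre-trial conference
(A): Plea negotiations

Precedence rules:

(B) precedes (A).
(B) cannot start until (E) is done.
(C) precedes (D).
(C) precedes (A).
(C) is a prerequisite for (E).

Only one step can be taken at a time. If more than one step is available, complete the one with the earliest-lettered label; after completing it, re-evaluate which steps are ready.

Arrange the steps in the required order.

Only (C) has no prerequisites, so it is first.
Now (D) and (E) have their prerequisites met. (D) has the earlier label, so (D) next.
(E) needed (C), now all done → (E).
(B) is the only step now ready → (B).
(A) is the only step now ready → (A).

(C) → (D) → (E) → (B) → (A)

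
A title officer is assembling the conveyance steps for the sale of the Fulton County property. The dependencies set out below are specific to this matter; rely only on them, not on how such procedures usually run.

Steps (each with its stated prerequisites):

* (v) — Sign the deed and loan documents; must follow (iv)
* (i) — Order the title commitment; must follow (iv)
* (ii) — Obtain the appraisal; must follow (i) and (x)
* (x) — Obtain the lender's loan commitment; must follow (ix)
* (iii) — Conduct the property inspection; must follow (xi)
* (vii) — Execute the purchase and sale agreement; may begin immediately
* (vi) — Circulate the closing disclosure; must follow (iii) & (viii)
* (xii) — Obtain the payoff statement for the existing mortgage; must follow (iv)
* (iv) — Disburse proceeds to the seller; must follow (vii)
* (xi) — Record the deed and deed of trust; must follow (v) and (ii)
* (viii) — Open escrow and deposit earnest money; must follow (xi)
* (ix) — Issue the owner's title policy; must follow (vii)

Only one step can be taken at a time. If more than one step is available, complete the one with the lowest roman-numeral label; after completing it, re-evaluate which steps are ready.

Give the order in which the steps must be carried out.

(vii) has no prerequisites → (vii) first.
Ready: (iv) and (ix). (iv) has the earlier label → (iv).
(i), (v), (ix) and (xii) are all available; (i) has the earlier label → (i).
Ready: (v), (ix) and (xii). (v) has the earlier label → (v).
Ready: (ix) and (xii). (ix) has the earlier label → (ix).
Ready: (x) and (xii). (x) has the earlier label → (x).
Now (ii) and (xii) have their prerequisites met. (ii) has the earlier label, so (ii) next.
Ready: (xi) and (xii). (xi) has the earlier label → (xi).
Ready: (iii), (viii) and (xii). (iii) has the earlier label → (iii).
Now (viii) and (xii) have their prerequisites met. (viii) has the earlier label, so (viii) next.
Now (vi) and (xii) have their prerequisites met. (vi) has the earlier label, so (vi) next.
That leaves (xii) as the only ready step → (xii).

(vii), (iv), (i), (v), (ix), (x), (ii), (xi), (iii), (viii), (vi), (xii)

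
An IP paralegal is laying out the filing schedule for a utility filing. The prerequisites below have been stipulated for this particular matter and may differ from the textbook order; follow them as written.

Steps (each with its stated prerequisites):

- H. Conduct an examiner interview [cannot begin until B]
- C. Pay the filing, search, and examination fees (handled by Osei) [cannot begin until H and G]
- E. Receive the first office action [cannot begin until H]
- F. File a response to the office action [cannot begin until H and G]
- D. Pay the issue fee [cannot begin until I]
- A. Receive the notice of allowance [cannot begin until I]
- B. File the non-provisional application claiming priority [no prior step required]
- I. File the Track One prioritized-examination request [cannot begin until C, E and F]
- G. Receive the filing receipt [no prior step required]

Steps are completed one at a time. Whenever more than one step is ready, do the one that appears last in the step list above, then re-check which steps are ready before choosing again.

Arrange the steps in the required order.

G → B → H → F → E → C → I → A → D

G and B have no prerequisites; G is listed later, so G is first.
That leaves B as the only ready step → B.
H is the only step now ready → H.
Ready: F, E and C. F is listed later → F.
Now E and C have their prerequisites met. E is listed later, so E next.
C is the only step now ready → C.
Next only I has its prerequisites met → I.
Ready: A and D. A is listed later → A.
That leaves D as the only ready step → D.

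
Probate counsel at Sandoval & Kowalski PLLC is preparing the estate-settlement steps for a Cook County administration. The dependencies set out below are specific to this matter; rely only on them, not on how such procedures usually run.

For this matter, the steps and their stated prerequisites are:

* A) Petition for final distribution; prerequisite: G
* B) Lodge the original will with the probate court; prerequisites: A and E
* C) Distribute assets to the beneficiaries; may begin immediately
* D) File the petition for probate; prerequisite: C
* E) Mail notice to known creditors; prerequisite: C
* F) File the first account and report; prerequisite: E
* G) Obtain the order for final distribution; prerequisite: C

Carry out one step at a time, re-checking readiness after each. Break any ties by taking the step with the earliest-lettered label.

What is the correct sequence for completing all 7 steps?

C, D, E, F, G, A, B

C is the only step with nothing outstanding, so it goes first.
D, E and G are all available; D has the earlier label → D.
Now E and G have their prerequisites met. E has the earlier label, so E next.
F now also ready, so the ready set is {F, G}; F has the earlier label → F.
G needed C, now all done → G.
Next only A has its prerequisites met → A.
B needed A and E, now all done → B.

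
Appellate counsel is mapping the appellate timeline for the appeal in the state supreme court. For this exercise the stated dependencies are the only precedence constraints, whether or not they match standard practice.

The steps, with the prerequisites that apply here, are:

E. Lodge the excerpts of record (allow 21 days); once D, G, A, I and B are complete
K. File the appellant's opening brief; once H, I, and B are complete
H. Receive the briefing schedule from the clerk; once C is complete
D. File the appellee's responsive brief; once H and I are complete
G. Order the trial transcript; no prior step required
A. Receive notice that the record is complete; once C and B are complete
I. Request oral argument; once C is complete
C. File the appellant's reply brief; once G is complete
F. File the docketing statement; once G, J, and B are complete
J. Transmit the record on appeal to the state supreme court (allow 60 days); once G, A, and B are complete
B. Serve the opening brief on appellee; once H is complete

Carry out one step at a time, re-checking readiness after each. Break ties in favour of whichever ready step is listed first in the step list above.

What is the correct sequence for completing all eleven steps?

G, C, H, I, D, B, K, A, E, J, F

G has no prerequisites → G first.
That leaves C as the only ready step → C.
Ready: H and I. H is listed earlier → H.
B now also ready, so the ready set is {I, B}; I is listed earlier → I.
D now also ready, so the ready set is {D, B}; D is listed earlier → D.
Next only B has its prerequisites met → B.
K and A are both available; K is listed earlier → K.
A needed C and B, now all done → A.
E and J are both available; E is listed earlier → E.
That leaves J as the only ready step → J.
Next only F has its prerequisites met → F.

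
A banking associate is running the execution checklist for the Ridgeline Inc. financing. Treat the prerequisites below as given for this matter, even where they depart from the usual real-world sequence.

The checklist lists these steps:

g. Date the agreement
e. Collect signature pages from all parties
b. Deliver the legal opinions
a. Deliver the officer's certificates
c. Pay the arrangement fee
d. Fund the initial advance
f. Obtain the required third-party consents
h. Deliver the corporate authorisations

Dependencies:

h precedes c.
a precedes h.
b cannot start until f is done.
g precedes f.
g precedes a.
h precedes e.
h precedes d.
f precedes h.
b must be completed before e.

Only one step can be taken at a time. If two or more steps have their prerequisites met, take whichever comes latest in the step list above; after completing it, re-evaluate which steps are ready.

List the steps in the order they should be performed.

g, f, a, h, d, c, b, e

g has no prerequisites → g first.
Now f and a have their prerequisites met. f is listed later, so f next.
b now also ready, so the ready set is {a, b}; a is listed later → a.
Ready: h and b. h is listed later → h.
d, c and b are all available; d is listed later → d.
c and b are both available; c is listed later → c.
b needed f, now all done → b.
That leaves e as the only ready step → e.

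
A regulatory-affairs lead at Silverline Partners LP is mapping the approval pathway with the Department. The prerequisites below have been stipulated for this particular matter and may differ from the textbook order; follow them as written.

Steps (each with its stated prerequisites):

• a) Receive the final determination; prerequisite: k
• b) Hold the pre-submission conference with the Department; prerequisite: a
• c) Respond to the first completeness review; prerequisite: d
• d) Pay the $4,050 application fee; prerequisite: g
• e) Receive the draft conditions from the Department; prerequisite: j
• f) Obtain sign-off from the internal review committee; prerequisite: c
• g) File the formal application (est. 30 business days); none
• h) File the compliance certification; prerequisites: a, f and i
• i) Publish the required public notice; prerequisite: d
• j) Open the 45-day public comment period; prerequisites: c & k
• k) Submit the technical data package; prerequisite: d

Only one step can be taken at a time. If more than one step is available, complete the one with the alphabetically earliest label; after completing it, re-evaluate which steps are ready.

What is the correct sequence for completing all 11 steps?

g → d → c → f → i → k → a → b → h → j → e

g is the only step with nothing outstanding, so it goes first.
Next only d has its prerequisites met → d.
c, i and k are all available; c has the earlier label → c.
f now also ready, so the ready set is {f, i, k}; f has the earlier label → f.
Ready: i and k. i has the earlier label → i.
k is the only step now ready → k.
a and j are both available; a has the earlier label → a.
b, h and j are all available; b has the earlier label → b.
Ready: h and j. h has the earlier label → h.
That leaves j as the only ready step → j.
e needed j, now all done → e.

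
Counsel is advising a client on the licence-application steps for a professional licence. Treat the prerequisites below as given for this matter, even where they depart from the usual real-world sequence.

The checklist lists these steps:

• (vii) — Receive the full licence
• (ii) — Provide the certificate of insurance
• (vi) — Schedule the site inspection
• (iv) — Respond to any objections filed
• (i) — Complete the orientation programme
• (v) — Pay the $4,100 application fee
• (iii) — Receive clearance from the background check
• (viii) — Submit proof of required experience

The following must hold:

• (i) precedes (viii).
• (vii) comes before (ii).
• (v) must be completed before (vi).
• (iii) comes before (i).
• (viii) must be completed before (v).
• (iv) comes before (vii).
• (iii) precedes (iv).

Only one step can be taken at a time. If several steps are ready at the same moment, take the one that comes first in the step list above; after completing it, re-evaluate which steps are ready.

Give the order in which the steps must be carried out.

(iii) is the only step with nothing outstanding, so it goes first.
(iv) and (i) are both available; (iv) is listed earlier → (iv).
(vii) and (i) are both available; (vii) is listed earlier → (vii).
(ii) now also ready, so the ready set is {(ii), (i)}; (ii) is listed earlier → (ii).
Next only (i) has its prerequisites met → (i).
(viii) is the only step now ready → (viii).
(v) needed (viii), now all done → (v).
(vi) needed (v), now all done → (vi).

(iii) → (iv) → (vii) → (ii) → (i) → (viii) → (v) → (vi)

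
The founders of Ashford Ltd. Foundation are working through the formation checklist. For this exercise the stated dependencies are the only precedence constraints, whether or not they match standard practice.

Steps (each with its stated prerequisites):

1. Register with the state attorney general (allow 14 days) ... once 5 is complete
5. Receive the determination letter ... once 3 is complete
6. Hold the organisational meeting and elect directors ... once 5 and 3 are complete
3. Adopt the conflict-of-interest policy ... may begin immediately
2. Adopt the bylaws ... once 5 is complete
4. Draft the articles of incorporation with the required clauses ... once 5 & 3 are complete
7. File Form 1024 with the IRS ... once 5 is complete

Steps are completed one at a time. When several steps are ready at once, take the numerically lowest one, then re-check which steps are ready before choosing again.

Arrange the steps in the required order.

3 → 5 → 1 → 2 → 4 → 6 → 7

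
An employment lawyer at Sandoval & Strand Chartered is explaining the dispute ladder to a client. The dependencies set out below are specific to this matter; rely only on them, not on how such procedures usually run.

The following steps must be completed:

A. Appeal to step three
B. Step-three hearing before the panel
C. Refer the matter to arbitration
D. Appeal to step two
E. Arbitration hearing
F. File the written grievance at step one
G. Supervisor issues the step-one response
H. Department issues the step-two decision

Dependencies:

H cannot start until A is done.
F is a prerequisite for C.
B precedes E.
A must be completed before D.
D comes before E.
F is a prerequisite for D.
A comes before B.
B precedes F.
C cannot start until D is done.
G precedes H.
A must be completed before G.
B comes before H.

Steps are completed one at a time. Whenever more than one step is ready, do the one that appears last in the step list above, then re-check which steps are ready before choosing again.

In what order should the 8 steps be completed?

A, G, B, H, F, D, E, C

A has no prerequisites → A first.
Now G and B have their prerequisites met. G is listed later, so G next.
B needed A, now all done → B.
Now H and F have their prerequisites met. H is listed later, so H next.
Next only F has its prerequisites met → F.
D needed F and A, now all done → D.
Ready: E and C. E is listed later → E.
Next only C has its prerequisites met → C.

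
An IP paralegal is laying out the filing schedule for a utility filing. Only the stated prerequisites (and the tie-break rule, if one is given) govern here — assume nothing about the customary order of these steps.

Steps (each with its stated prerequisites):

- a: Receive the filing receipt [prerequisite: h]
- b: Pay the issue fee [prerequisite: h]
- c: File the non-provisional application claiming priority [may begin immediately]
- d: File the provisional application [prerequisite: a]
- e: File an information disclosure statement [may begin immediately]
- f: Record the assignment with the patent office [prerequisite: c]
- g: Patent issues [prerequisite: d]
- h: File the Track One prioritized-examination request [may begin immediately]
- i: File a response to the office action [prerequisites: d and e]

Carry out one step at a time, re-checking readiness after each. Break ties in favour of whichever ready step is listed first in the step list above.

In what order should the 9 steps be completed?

c → e → f → h → a → b → d → g → i

Nothing is required for c, e and h. c is listed earlier → c first.
Ready: e, f and h. e is listed earlier → e.
f and h are both available; f is listed earlier → f.
That leaves h as the only ready step → h.
a and b are both available; a is listed earlier → a.
d now also ready, so the ready set is {b, d}; b is listed earlier → b.
d is the only step now ready → d.
g and i are both available; g is listed earlier → g.
i needed d and e, now all done → i.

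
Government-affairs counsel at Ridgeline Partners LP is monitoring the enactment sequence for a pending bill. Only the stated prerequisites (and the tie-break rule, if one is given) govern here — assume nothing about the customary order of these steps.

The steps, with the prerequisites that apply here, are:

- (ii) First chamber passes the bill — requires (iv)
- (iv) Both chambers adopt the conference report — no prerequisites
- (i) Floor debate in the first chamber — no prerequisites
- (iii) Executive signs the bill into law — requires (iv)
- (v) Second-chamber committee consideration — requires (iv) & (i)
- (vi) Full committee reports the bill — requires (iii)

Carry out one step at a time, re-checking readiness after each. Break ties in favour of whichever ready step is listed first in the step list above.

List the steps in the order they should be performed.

(iv) (ii) (i) (iii) (v) (vi)

Nothing is required for (iv) and (i). (iv) is listed earlier → (iv) first.
Now (ii), (i) and (iii) have their prerequisites met. (ii) is listed earlier, so (ii) next.
Now (i) and (iii) have their prerequisites met. (i) is listed earlier, so (i) next.
(iii) and (v) are both available; (iii) is listed earlier → (iii).
Now (v) and (vi) have their prerequisites met. (v) is listed earlier, so (v) next.
(vi) needed (iii), now all done → (vi).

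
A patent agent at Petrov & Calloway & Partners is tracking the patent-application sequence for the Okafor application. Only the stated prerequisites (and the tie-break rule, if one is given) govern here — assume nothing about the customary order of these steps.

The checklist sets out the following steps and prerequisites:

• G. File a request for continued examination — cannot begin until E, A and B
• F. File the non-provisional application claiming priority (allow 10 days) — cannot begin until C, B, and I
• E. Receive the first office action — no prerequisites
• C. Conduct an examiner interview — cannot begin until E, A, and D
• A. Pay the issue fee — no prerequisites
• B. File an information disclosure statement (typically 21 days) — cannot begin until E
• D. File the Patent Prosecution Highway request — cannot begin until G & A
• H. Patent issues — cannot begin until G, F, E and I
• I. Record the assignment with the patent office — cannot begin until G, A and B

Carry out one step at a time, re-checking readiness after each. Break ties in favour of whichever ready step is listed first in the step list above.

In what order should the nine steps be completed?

E and A have no prerequisites; E is listed earlier, so E is first.
B now also ready, so the ready set is {A, B}; A is listed earlier → A.
Next only B has its prerequisites met → B.
G needed E, A and B, now all done → G.
Now D and I have their prerequisites met. D is listed earlier, so D next.
Now C and I have their prerequisites met. C is listed earlier, so C next.
I is the only step now ready → I.
Next only F has its prerequisites met → F.
H is the only step now ready → H.

E → A → B → G → D → C → I → F → H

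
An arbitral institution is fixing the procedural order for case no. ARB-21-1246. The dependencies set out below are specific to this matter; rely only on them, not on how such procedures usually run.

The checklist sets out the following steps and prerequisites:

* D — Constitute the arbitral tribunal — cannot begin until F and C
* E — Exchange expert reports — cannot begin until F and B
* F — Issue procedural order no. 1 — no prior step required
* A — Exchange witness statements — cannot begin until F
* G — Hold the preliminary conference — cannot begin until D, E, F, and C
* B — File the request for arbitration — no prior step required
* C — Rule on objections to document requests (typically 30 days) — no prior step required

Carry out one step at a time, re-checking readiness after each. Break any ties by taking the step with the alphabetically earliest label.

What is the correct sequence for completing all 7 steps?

B → C → F → A → D → E → G

Nothing is required for B, C and F. B has the earlier label → B first.
Ready: C and F. C has the earlier label → C.
F is the only step now ready → F.
Now A, D and E have their prerequisites met. A has the earlier label, so A next.
Now D and E have their prerequisites met. D has the earlier label, so D next.
E is the only step now ready → E.
G is the only step now ready → G.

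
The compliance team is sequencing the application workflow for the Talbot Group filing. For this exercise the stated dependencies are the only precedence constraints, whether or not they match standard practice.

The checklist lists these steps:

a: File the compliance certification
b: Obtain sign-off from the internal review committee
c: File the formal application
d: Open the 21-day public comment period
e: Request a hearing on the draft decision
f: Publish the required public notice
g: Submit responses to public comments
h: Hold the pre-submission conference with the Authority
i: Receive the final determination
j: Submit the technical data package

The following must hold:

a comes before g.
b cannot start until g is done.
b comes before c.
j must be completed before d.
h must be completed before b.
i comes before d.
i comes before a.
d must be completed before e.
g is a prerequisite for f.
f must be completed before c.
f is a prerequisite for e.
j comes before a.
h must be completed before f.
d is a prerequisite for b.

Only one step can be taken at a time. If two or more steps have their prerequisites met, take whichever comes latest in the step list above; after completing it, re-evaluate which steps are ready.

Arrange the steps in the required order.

j i h d a g f e b c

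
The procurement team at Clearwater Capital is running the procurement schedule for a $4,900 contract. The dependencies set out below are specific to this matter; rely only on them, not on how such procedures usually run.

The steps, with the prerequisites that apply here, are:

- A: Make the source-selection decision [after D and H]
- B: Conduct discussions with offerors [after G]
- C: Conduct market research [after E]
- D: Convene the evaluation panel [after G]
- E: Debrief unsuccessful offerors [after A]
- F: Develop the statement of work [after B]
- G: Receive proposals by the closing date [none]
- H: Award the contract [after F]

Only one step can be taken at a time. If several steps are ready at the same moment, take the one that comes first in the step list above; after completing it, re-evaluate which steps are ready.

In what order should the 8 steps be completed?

G, B, D, F, H, A, E, C

G is the only step with nothing outstanding, so it goes first.
B and D are both available; B is listed earlier → B.
D and F are both available; D is listed earlier → D.
F is the only step now ready → F.
H is the only step now ready → H.
Next only A has its prerequisites met → A.
That leaves E as the only ready step → E.
That leaves C as the only ready step → C.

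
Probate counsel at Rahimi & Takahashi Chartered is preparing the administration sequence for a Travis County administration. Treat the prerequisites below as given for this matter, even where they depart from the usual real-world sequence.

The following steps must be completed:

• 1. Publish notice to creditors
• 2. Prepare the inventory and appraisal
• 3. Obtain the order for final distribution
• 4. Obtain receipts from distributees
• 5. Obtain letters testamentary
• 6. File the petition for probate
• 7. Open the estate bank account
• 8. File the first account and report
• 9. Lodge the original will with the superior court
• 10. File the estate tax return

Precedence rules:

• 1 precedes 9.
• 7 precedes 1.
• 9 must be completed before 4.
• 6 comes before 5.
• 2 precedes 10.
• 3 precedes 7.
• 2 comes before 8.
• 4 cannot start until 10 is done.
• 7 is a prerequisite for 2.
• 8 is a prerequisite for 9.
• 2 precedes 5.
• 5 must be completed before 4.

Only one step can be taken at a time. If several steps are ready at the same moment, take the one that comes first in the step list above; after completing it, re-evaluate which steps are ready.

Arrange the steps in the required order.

3 6 7 1 2 5 8 9 10 4

Nothing is required for 3 and 6. 3 is listed earlier → 3 first.
7 now also ready, so the ready set is {6, 7}; 6 is listed earlier → 6.
7 needed 3, now all done → 7.
Ready: 1 and 2. 1 is listed earlier → 1.
2 is the only step now ready → 2.
5, 8 and 10 are all available; 5 is listed earlier → 5.
8 and 10 are both available; 8 is listed earlier → 8.
9 now also ready, so the ready set is {9, 10}; 9 is listed earlier → 9.
10 needed 2, now all done → 10.
4 needed 5, 9 and 10, now all done → 4.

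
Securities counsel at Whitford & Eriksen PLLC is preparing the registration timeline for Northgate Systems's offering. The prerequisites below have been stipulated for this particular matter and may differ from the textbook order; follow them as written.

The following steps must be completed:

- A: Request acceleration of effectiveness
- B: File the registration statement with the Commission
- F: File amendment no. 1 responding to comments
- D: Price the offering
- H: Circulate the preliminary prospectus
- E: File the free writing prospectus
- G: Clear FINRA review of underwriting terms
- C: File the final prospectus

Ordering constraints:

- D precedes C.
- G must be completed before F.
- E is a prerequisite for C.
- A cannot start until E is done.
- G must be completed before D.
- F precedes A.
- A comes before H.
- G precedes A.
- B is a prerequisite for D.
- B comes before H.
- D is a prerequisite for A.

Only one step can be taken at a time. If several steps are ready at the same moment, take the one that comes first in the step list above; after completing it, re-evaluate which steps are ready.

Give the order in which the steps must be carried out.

B, E and G have no prerequisites; B is listed earlier, so B is first.
E and G are both available; E is listed earlier → E.
Next only G has its prerequisites met → G.
Ready: F and D. F is listed earlier → F.
D needed B and G, now all done → D.
Ready: A and C. A is listed earlier → A.
Ready: H and C. H is listed earlier → H.
C needed D and E, now all done → C.

B, E, G, F, D, A, H, C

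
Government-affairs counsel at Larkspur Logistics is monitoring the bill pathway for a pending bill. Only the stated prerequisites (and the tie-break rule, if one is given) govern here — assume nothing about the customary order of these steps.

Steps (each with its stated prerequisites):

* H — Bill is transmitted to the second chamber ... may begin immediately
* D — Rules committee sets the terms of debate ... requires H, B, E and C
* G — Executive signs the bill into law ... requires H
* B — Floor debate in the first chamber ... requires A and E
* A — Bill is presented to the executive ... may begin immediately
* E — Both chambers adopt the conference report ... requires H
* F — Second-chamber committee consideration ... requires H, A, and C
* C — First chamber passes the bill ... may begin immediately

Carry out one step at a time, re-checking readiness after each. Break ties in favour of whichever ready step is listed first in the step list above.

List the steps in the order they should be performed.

H G A E B C D F

H, A and C have no prerequisites; H is listed earlier, so H is first.
G and E now also ready, so the ready set is {G, A, E, C}; G is listed earlier → G.
Now A, E and C have their prerequisites met. A is listed earlier, so A next.
E and C are both available; E is listed earlier → E.
Now B and C have their prerequisites met. B is listed earlier, so B next.
Next only C has its prerequisites met → C.
D and F are both available; D is listed earlier → D.
F needed H, A and C, now all done → F.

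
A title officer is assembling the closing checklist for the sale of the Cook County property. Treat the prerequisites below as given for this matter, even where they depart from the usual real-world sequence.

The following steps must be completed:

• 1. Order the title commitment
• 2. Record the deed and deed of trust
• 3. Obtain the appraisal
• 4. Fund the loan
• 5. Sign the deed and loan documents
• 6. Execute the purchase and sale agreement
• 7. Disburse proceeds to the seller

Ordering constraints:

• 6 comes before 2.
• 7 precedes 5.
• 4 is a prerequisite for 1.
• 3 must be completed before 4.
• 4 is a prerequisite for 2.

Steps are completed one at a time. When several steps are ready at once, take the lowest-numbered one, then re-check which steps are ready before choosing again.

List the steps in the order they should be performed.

Nothing is required for 3, 6 and 7. 3 has the earlier label → 3 first.
4 now also ready, so the ready set is {4, 6, 7}; 4 has the earlier label → 4.
1 now also ready, so the ready set is {1, 6, 7}; 1 has the earlier label → 1.
6 and 7 are both available; 6 has the earlier label → 6.
Now 2 and 7 have their prerequisites met. 2 has the earlier label, so 2 next.
That leaves 7 as the only ready step → 7.
5 is the only step now ready → 5.

3, 4, 1, 6, 2, 7, 5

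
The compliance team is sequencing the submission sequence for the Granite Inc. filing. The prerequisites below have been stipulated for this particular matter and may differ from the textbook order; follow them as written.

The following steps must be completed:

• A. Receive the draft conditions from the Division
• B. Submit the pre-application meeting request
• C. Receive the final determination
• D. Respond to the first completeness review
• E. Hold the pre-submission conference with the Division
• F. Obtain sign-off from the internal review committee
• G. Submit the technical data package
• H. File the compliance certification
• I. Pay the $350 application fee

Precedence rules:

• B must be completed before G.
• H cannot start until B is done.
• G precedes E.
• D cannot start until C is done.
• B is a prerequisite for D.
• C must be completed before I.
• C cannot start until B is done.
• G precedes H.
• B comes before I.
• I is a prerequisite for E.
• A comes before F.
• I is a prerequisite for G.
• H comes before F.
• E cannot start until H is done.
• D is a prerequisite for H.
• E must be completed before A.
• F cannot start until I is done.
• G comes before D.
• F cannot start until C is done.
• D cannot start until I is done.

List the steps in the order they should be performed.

B C I G D H E A F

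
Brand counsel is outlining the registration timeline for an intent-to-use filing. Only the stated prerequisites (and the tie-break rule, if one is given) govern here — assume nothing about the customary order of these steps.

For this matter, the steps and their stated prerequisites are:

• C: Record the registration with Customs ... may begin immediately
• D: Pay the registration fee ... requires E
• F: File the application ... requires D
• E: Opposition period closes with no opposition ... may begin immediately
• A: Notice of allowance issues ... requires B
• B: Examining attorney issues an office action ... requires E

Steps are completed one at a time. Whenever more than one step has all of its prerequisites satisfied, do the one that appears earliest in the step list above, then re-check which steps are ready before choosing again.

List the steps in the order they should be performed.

Nothing is required for C and E. C is listed earlier → C first.
Next only E has its prerequisites met → E.
Ready: D and B. D is listed earlier → D.
F and B are both available; F is listed earlier → F.
B needed E, now all done → B.
Next only A has its prerequisites met → A.

C, E, D, F, B, A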